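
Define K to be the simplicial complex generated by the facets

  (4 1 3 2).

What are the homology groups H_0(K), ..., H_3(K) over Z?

H_0 = Z,  H_1 = 0,  H_2 = 0,  H_3 = 0.

Fix the vertex order 1 < 2 < 3 < 4 and write every simplex with vertices in increasing order. Then dim K = 3 and the simplices of K are:

  0-simplices (4): [1], [2], [3], [4]
  1-simplices (6): [1,2], [1,3], [1,4], [2,3], [2,4], [3,4]
  2-simplices (4): [1,2,3], [1,2,4], [1,3,4], [2,3,4]
  3-simplices (1): [1,2,3,4]

Hence C_0 ≅ Z^4, C_1 ≅ Z^6, C_2 ≅ Z^4, C_3 ≅ Z^1.

Boundary ∂_1: C_1 → C_0 sends each edge [p,q] (with p < q) to q − p.
As a 4×6 matrix over Z this has rank 3, with invariant factors (1,1,1).

The boundary map ∂_2: C_2 → C_1 maps a triangle to the signed sum of its edges. For instance
  ∂[1,2,4] = [2,4] − [1,4] + [1,2],
  ∂[1,3,4] = [3,4] − [1,4] + [1,3].
The 6×4 boundary matrix has rank 3 and Smith normal form diag(1,1,1).

∂_3: C_3 → C_2 sends each 3-simplex σ to the alternating sum Σ_i (−1)^i (σ with its i-th vertex removed). For instance
  ∂[1,2,3,4] = [2,3,4] − [1,3,4] + [1,2,4] − [1,2,3].
This gives a 4×1 integer matrix of rank 1; reducing to Smith normal form yields diagonal entries (1).

Computing H_k = (kernel of ∂_k) / (image of ∂_{k+1}):

  H_0: rank C_0 − rank ∂_1 = 4 − 3 = 1, and the invariant factors of ∂_1 are all 1, so H_0 ≅ Z.
  H_1: rank ker ∂_1 − rank ∂_2 = (6 − 3) − 3 = 0, and the invariant factors of ∂_2 are all 1, so H_1 ≅ 0.
  H_2: rank ker ∂_2 − rank ∂_3 = (4 − 3) − 1 = 0, and the invariant factors of ∂_3 are all 1, so H_2 ≅ 0.
  H_3: rank ker ∂_3 − rank ∂_4 = (1 − 1) − 0 = 0, and there is no ∂_4, so H_3 ≅ 0.

As a check, the Euler characteristic is 4 − 6 + 4 − 1 = 1, which agrees with 1 − 0 + 0 − 0 = 1.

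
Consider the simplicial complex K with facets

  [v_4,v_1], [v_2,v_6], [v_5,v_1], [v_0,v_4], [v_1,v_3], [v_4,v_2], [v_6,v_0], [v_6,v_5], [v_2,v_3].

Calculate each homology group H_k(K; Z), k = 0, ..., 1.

Take the total order v_0 < v_1 < v_2 < v_3 < v_4 < v_5 < v_6 on the vertex set. Then K (dimension 1) consists of the simplices:

  0-simplices (7): [v_0], [v_1], [v_2], [v_3], [v_4], [v_5], [v_6]
  1-simplices (9): [v_0,v_4], [v_0,v_6], [v_1,v_3], [v_1,v_4], [v_1,v_5], [v_2,v_3], [v_2,v_4], [v_2,v_6], [v_5,v_6]

giving chain groups C_0 ≅ Z^7, C_1 ≅ Z^9.

The boundary map ∂_1: C_1 → C_0 is given by ∂[p,q] = [q] − [p].
The 7×9 boundary matrix has rank 6 and Smith normal form diag(1,1,1,1,1,1).

From H_k ≅ ker(∂_k) / im(∂_{k+1}) we obtain:

  H_0: rank C_0 − rank ∂_1 = 7 − 6 = 1, and the invariant factors of ∂_1 are all 1, so H_0 = Z.
  H_1: rank ker ∂_1 − rank ∂_2 = (9 − 6) − 0 = 3, and there is no ∂_2, so H_1 = Z^3.

As a check, the Euler characteristic is 7 − 9 = -2, which agrees with 1 − 3 = -2.

H_0 = Z,  H_1 = Z^3.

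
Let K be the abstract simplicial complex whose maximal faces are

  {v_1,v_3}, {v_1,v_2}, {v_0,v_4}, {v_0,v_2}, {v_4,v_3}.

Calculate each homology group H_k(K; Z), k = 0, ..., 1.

H_0 = Z,  H_1 = Z.

Fix the vertex order v_0 < v_1 < v_2 < v_3 < v_4 and write every simplex with vertices in increasing order. Then dim K = 1 and the simplices of K are:

  0-simplices (5): [v_0], [v_1], [v_2], [v_3], [v_4]
  1-simplices (5): [v_0,v_2], [v_0,v_4], [v_1,v_2], [v_1,v_3], [v_3,v_4]

Hence C_0 ≅ Z^5, C_1 ≅ Z^5.

Boundary ∂_1: C_1 → C_0 sends each edge [p,q] (with p < q) to q − p. For instance
  ∂[v_3,v_4] = [v_4] − [v_3].
This gives a 5×5 integer matrix of rank 4; reducing to Smith normal form yields diagonal entries (1,1,1,1).

Now H_k = ker ∂_k / im ∂_{k+1}, so:

  H_0: rank C_0 − rank ∂_1 = 5 − 4 = 1, and the invariant factors of ∂_1 are all 1, so H_0 ≅ Z.
  H_1: rank ker ∂_1 − rank ∂_2 = (5 − 4) − 0 = 1, and there is no ∂_2, so H_1 ≅ Z.

As a check, the Euler characteristic is 5 − 5 = 0, which agrees with 1 − 1 = 0.
(K is a triangulation of the circle S^1.)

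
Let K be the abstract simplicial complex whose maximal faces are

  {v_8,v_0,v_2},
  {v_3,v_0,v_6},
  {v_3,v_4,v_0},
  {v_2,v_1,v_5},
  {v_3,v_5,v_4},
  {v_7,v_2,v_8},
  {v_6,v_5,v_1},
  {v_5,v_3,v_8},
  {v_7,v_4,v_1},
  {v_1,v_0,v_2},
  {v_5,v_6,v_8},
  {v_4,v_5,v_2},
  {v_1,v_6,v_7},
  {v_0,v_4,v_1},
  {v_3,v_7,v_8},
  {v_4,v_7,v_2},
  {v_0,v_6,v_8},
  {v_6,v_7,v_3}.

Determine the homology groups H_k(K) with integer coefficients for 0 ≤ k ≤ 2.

We work with the vertex ordering v_0 < v_1 < v_2 < v_3 < v_4 < v_5 < v_6 < v_7 < v_8. The simplices of K, each written with vertices in increasing order, are:

  0-simplices (9): [v_0], [v_1], [v_2], [v_3], [v_4], [v_5], [v_6], [v_7], [v_8]
  1-simplices (27): (27 of them)
  2-simplices (18): (18 of them)

so the chain groups are C_0 ≅ Z^9, C_1 ≅ Z^27, C_2 ≅ Z^18.

The boundary map ∂_1: C_1 → C_0 maps an edge to its endpoints' difference, ∂[p,q] = q − p. For instance
  ∂[v_0,v_2] = [v_2] − [v_0].
As a 9×27 matrix over Z this has rank 8, with invariant factors (1,1,1,1,1,1,1,1).

∂_2: C_2 → C_1 sends each 2-simplex [p,q,r] to [q,r] − [p,r] + [p,q]. For instance
  ∂[v_2,v_7,v_8] = [v_7,v_8] − [v_2,v_8] + [v_2,v_7],
  ∂[v_1,v_4,v_7] = [v_4,v_7] − [v_1,v_7] + [v_1,v_4].
The 27×18 boundary matrix has rank 18 and Smith normal form diag(1,1,1,1,1,1,1,1,1,1,1,1,1,1,1,1,1,2).

Reading off H_k = ker ∂_k / im ∂_{k+1}:

  H_0: rank C_0 − rank ∂_1 = 9 − 8 = 1, and the invariant factors of ∂_1 are all 1, so H_0 ≅ Z.
  H_1: rank ker ∂_1 − rank ∂_2 = (27 − 8) − 18 = 1, and ∂_2 has invariant factor 2 > 1, so H_1 ≅ Z ⊕ Z/2Z.
  H_2: rank ker ∂_2 − rank ∂_3 = (18 − 18) − 0 = 0, and there is no ∂_3, so H_2 ≅ 0.

H_0 = Z,  H_1 = Z ⊕ Z/2Z,  H_2 = 0.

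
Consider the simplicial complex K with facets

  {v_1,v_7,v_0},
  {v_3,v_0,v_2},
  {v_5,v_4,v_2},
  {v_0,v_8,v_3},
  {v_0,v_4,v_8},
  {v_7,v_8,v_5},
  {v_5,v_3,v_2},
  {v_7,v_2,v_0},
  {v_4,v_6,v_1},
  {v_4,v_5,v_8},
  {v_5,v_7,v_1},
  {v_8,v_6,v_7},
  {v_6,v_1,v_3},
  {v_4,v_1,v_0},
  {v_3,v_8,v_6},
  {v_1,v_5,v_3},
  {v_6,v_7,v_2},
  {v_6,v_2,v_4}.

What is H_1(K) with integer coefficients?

K has 9 vertices, 27 edges, 18 triangles.
rank ∂_1 = 8, rank ∂_2 = 17 ⇒ b_1 = 27 − 8 − 17 = 2; all invariant factors of ∂_2 are 1 so no torsion. So H_1 ≅ Z^2.

H_1 ≅ Z^2.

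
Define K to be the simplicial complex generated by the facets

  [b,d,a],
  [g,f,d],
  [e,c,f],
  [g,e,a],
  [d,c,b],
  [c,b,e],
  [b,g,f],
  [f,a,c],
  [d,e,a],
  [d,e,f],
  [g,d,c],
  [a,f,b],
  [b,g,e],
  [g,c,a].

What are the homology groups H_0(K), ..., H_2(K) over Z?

Take the total order a < b < c < d < e < f < g on the vertex set. Then K (dimension 2) consists of the simplices:

  0-simplices (7): a, b, c, d, e, f, g
  1-simplices (21): ab, ac, ad, ae, af, ag, bc, bd, be, bf, bg, cd, ce, cf, cg, de, df, dg, ef, eg, fg
  2-simplices (14): abd, abf, acf, acg, ade, aeg, bcd, bce, beg, bfg, cdg, cef, def, dfg

giving chain groups C_0 ≅ Z^7, C_1 ≅ Z^21, C_2 ≅ Z^14.

The boundary map ∂_1: C_1 → C_0 maps an edge to its endpoints' difference, ∂[p,q] = q − p. For instance
  ∂fg = g − f.
The 7×21 boundary matrix has rank 6 and Smith normal form diag(1,1,1,1,1,1).

The boundary map ∂_2: C_2 → C_1 acts by ∂[p,q,r] = [q,r] − [p,r] + [p,q]. For instance
  ∂bfg = fg − bg + bf,
  ∂cef = ef − cf + ce.
The 21×14 boundary matrix has rank 13 and Smith normal form diag(1,1,1,1,1,1,1,1,1,1,1,1,1).

Reading off H_k = ker ∂_k / im ∂_{k+1}:

  H_0: rank C_0 − rank ∂_1 = 7 − 6 = 1, and the invariant factors of ∂_1 are all 1, so H_0 = Z.
  H_1: rank ker ∂_1 − rank ∂_2 = (21 − 6) − 13 = 2, and the invariant factors of ∂_2 are all 1, so H_1 = Z^2.
  H_2: rank ker ∂_2 − rank ∂_3 = (14 − 13) − 0 = 1, and there is no ∂_3, so H_2 = Z.

H_0 = Z,  H_1 = Z^2,  H_2 = Z.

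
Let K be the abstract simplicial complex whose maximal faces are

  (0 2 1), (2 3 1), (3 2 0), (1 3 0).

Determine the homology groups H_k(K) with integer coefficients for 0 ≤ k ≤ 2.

Order the vertices as 0 < 1 < 2 < 3. Listing each simplex with vertices in this order, K has dimension 2 with simplices:

  0-simplices (4): [0], [1], [2], [3]
  1-simplices (6): [0,1], [0,2], [0,3], [1,2], [1,3], [2,3]
  2-simplices (4): [0,1,2], [0,1,3], [0,2,3], [1,2,3]

so the chain groups are C_0 ≅ Z^4, C_1 ≅ Z^6, C_2 ≅ Z^4.

Boundary ∂_1: C_1 → C_0 sends each edge [p,q] (with p < q) to q − p. For instance
  ∂[0,3] = [3] − [0].
This gives a 4×6 integer matrix of rank 3; reducing to Smith normal form yields diagonal entries (1,1,1).

Boundary ∂_2: C_2 → C_1 sends each 2-simplex [p,q,r] to [q,r] − [p,r] + [p,q]. For instance
  ∂[0,1,2] = [1,2] − [0,2] + [0,1],
  ∂[0,2,3] = [2,3] − [0,3] + [0,2].
The resulting 6×4 matrix has rank 3, and its Smith normal form has invariant factors (1,1,1).

Computing H_k = (kernel of ∂_k) / (image of ∂_{k+1}):

  H_0: rank C_0 − rank ∂_1 = 4 − 3 = 1, and the invariant factors of ∂_1 are all 1, so H_0 ≅ Z.
  H_1: rank ker ∂_1 − rank ∂_2 = (6 − 3) − 3 = 0, and the invariant factors of ∂_2 are all 1, so H_1 ≅ 0.
  H_2: rank ker ∂_2 − rank ∂_3 = (4 − 3) − 0 = 1, and there is no ∂_3, so H_2 ≅ Z.

As a check, the Euler characteristic is 4 − 6 + 4 = 2, which agrees with 1 − 0 + 1 = 2.

H_0 ≅ Z,  H_1 = 0,  H_2 ≅ Z.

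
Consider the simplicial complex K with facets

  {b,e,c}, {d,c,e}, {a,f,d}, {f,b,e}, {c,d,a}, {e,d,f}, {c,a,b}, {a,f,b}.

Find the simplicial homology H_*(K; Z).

Take the total order a < b < c < d < e < f on the vertex set. Then K (dimension 2) consists of the simplices:

  0-simplices (6): a, b, c, d, e, f
  1-simplices (12): ab, ac, ad, af, bc, be, bf, cd, ce, de, df, ef
  2-simplices (8): abc, abf, acd, adf, bce, bef, cde, def

giving chain groups C_0 ≅ Z^6, C_1 ≅ Z^12, C_2 ≅ Z^8.

Boundary ∂_1: C_1 → C_0 sends each edge [p,q] (with p < q) to q − p. For instance
  ∂cd = d − c.
This gives a 6×12 integer matrix of rank 5; reducing to Smith normal form yields diagonal entries (1,1,1,1,1).

The boundary map ∂_2: C_2 → C_1 maps a triangle to the signed sum of its edges. For instance
  ∂abf = bf − af + ab,
  ∂bef = ef − bf + be.
The resulting 12×8 matrix has rank 7, and its Smith normal form has invariant factors (1,1,1,1,1,1,1).

Computing H_k = (kernel of ∂_k) / (image of ∂_{k+1}):

  H_0: rank C_0 − rank ∂_1 = 6 − 5 = 1, and the invariant factors of ∂_1 are all 1, so H_0 ≅ Z.
  H_1: rank ker ∂_1 − rank ∂_2 = (12 − 5) − 7 = 0, and the invariant factors of ∂_2 are all 1, so H_1 ≅ 0.
  H_2: rank ker ∂_2 − rank ∂_3 = (8 − 7) − 0 = 1, and there is no ∂_3, so H_2 ≅ Z.

As a check, the Euler characteristic is 6 − 12 + 8 = 2, which agrees with 1 − 0 + 1 = 2.
(K is a triangulation of the 2-sphere S^2.)

H_0 = Z,  H_1 = 0,  H_2 = Z.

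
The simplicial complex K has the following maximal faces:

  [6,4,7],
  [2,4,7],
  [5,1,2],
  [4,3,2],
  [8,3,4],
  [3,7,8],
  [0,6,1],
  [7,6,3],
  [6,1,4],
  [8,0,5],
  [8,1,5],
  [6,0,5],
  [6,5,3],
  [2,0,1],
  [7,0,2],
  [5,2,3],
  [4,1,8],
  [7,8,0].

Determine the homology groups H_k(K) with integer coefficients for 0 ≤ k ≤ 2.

H_0 = Z,  H_1 = Z ⊕ Z_2,  H_2 = 0.

Fix the vertex order 0 < 1 < 2 < 3 < 4 < 5 < 6 < 7 < 8 and write every simplex with vertices in increasing order. Then dim K = 2 and the simplices of K are:

  0-simplices (9): [0], [1], [2], [3], [4], [5], [6], [7], [8]
  1-simplices (27): (27 of them)
  2-simplices (18): [0,1,2], [0,1,6], [0,2,7], [0,5,6], [0,5,8], [0,7,8], [1,2,5], [1,4,6], [1,4,8], [1,5,8], [2,3,4], [2,3,5], [2,4,7], [3,4,8], [3,5,6], [3,6,7], [3,7,8], [4,6,7]

Hence C_0 ≅ Z^9, C_1 ≅ Z^27, C_2 ≅ Z^18.

∂_1: C_1 → C_0 sends each edge [p,q] (with p < q) to q − p.
This gives a 9×27 integer matrix of rank 8; reducing to Smith normal form yields diagonal entries (1,1,1,1,1,1,1,1).

Boundary ∂_2: C_2 → C_1 sends each 2-simplex [p,q,r] to [q,r] − [p,r] + [p,q]. For instance
  ∂[4,6,7] = [6,7] − [4,7] + [4,6],
  ∂[2,3,4] = [3,4] − [2,4] + [2,3].
The 27×18 boundary matrix has rank 18 and Smith normal form diag(1,1,1,1,1,1,1,1,1,1,1,1,1,1,1,1,1,2).

Reading off H_k = ker ∂_k / im ∂_{k+1}:

  H_0: rank C_0 − rank ∂_1 = 9 − 8 = 1, and the invariant factors of ∂_1 are all 1, so H_0 ≅ Z.
  H_1: rank ker ∂_1 − rank ∂_2 = (27 − 8) − 18 = 1, and ∂_2 has invariant factor 2 > 1, so H_1 ≅ Z ⊕ Z_2.
  H_2: rank ker ∂_2 − rank ∂_3 = (18 − 18) − 0 = 0, and there is no ∂_3, so H_2 ≅ 0.

(K is a triangulation of the Klein bottle.)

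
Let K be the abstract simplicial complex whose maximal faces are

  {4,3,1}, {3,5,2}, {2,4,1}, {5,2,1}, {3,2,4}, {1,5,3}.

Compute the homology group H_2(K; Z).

H_2 = Z.

K has 5 vertices, 9 edges, 6 triangles.
rank ∂_2 = 5, rank ∂_3 = 0 ⇒ b_2 = 6 − 5 − 0 = 1. So H_2 = Z.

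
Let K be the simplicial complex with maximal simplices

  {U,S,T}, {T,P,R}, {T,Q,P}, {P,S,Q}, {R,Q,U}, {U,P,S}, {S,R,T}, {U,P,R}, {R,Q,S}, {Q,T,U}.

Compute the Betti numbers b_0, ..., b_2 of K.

Take the total order P < Q < R < S < T < U on the vertex set. Then K (dimension 2) consists of the simplices:

  0-simplices (6): P, Q, R, S, T, U
  1-simplices (15): PQ, PR, PS, PT, PU, QR, QS, QT, QU, RS, RT, RU, ST, SU, TU
  2-simplices (10): PQS, PQT, PRT, PRU, PSU, QRS, QRU, QTU, RST, STU

giving chain groups C_0 ≅ Z^6, C_1 ≅ Z^15, C_2 ≅ Z^10.

Boundary ∂_1: C_1 → C_0 maps an edge to its endpoints' difference, ∂[p,q] = q − p. For instance
  ∂PU = U − P.
The resulting 6×15 matrix has rank 5, and its Smith normal form has invariant factors (1,1,1,1,1).

The boundary map ∂_2: C_2 → C_1 acts by ∂[p,q,r] = [q,r] − [p,r] + [p,q]. For instance
  ∂PRU = RU − PU + PR,
  ∂QTU = TU − QU + QT.
This gives a 15×10 integer matrix of rank 10; reducing to Smith normal form yields diagonal entries (1,1,1,1,1,1,1,1,1,2).

Computing H_k = (kernel of ∂_k) / (image of ∂_{k+1}):

  H_0: rank C_0 − rank ∂_1 = 6 − 5 = 1, and the invariant factors of ∂_1 are all 1, so H_0 ≅ Z.
  H_1: rank ker ∂_1 − rank ∂_2 = (15 − 5) − 10 = 0, and ∂_2 has invariant factor 2 > 1, so H_1 ≅ Z/2.
  H_2: rank ker ∂_2 − rank ∂_3 = (10 − 10) − 0 = 0, and there is no ∂_3, so H_2 ≅ 0.

As a check, the Euler characteristic is 6 − 15 + 10 = 1, which agrees with 1 − 0 + 0 = 1.

Hence the Betti numbers are b_0 = 1, b_1 = 0, b_2 = 0.

b_0 = 1, b_1 = 0, b_2 = 0.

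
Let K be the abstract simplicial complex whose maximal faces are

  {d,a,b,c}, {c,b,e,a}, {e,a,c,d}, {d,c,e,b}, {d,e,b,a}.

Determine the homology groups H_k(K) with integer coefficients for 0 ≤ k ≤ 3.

H_0 ≅ Z,  H_1 = 0,  H_2 = 0,  H_3 ≅ Z.

K has 5 vertices, 10 edges, 10 triangles, 5 3-simplices.
rank ∂_0 = 0, rank ∂_1 = 4 ⇒ b_0 = 5 − 0 − 4 = 1; all invariant factors of ∂_1 are 1 so no torsion. So H_0 ≅ Z.
rank ∂_1 = 4, rank ∂_2 = 6 ⇒ b_1 = 10 − 4 − 6 = 0; all invariant factors of ∂_2 are 1 so no torsion. So H_1 ≅ 0.
rank ∂_2 = 6, rank ∂_3 = 4 ⇒ b_2 = 10 − 6 − 4 = 0; all invariant factors of ∂_3 are 1 so no torsion. So H_2 ≅ 0.
rank ∂_3 = 4, rank ∂_4 = 0 ⇒ b_3 = 5 − 4 − 0 = 1. So H_3 ≅ Z.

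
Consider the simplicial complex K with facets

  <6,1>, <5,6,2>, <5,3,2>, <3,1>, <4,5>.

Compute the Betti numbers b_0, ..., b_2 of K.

b_0 = 1, b_1 = 1, b_2 = 0.

Fix the vertex order 1 < 2 < 3 < 4 < 5 < 6 and write every simplex with vertices in increasing order. Then dim K = 2 and the simplices of K are:

  0-simplices (6): [1], [2], [3], [4], [5], [6]
  1-simplices (8): [1,3], [1,6], [2,3], [2,5], [2,6], [3,5], [4,5], [5,6]
  2-simplices (2): [2,3,5], [2,5,6]

Hence C_0 ≅ Z^6, C_1 ≅ Z^8, C_2 ≅ Z^2.

∂_1: C_1 → C_0 is given by ∂[p,q] = [q] − [p]. For instance
  ∂[5,6] = [6] − [5].
The resulting 6×8 matrix has rank 5, and its Smith normal form has invariant factors (1,1,1,1,1).

The boundary map ∂_2: C_2 → C_1 maps a triangle to the signed sum of its edges. For instance
  ∂[2,5,6] = [5,6] − [2,6] + [2,5],
  ∂[2,3,5] = [3,5] − [2,5] + [2,3].
The 8×2 boundary matrix has rank 2 and Smith normal form diag(1,1).

From H_k ≅ ker(∂_k) / im(∂_{k+1}) we obtain:

  H_0: rank C_0 − rank ∂_1 = 6 − 5 = 1, and the invariant factors of ∂_1 are all 1, so H_0 = Z.
  H_1: rank ker ∂_1 − rank ∂_2 = (8 − 5) − 2 = 1, and the invariant factors of ∂_2 are all 1, so H_1 = Z.
  H_2: rank ker ∂_2 − rank ∂_3 = (2 − 2) − 0 = 0, and there is no ∂_3, so H_2 = 0.

As a check, the Euler characteristic is 6 − 8 + 2 = 0, which agrees with 1 − 1 + 0 = 0.

Hence the Betti numbers are b_0 = 1, b_1 = 1, b_2 = 0.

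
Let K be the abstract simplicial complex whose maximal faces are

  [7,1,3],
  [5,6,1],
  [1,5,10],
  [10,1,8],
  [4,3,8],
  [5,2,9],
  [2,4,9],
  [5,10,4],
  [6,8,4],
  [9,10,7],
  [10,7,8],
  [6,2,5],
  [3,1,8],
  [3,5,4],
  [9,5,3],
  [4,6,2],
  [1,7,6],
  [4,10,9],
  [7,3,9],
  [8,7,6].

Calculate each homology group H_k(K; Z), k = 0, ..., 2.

Take the total order 1 < 2 < 3 < 4 < 5 < 6 < 7 < 8 < 9 < 10 on the vertex set. Then K (dimension 2) consists of the simplices:

  0-simplices (10): [1], [2], [3], [4], [5], [6], [7], [8], [9], [10]
  1-simplices (30): (30 of them)
  2-simplices (20): (20 of them)

so the chain groups are C_0 ≅ Z^10, C_1 ≅ Z^30, C_2 ≅ Z^20.

∂_1: C_1 → C_0 sends each edge [p,q] (with p < q) to q − p. For instance
  ∂[2,5] = [5] − [2].
This gives a 10×30 integer matrix of rank 9; reducing to Smith normal form yields diagonal entries (1,1,1,1,1,1,1,1,1).

∂_2: C_2 → C_1 acts by ∂[p,q,r] = [q,r] − [p,r] + [p,q]. For instance
  ∂[2,4,9] = [4,9] − [2,9] + [2,4],
  ∂[3,7,9] = [7,9] − [3,9] + [3,7].
The resulting 30×20 matrix has rank 20, and its Smith normal form has invariant factors (1,1,1,1,1,1,1,1,1,1,1,1,1,1,1,1,1,1,1,2).

From H_k ≅ ker(∂_k) / im(∂_{k+1}) we obtain:

  H_0: rank C_0 − rank ∂_1 = 10 − 9 = 1, and the invariant factors of ∂_1 are all 1, so H_0 = Z.
  H_1: rank ker ∂_1 − rank ∂_2 = (30 − 9) − 20 = 1, and ∂_2 has invariant factor 2 > 1, so H_1 = Z ⊕ Z_2.
  H_2: rank ker ∂_2 − rank ∂_3 = (20 − 20) − 0 = 0, and there is no ∂_3, so H_2 = 0.

(K is a triangulation of the Klein bottle.)

H_0 = Z,  H_1 = Z ⊕ Z_2,  H_2 = 0.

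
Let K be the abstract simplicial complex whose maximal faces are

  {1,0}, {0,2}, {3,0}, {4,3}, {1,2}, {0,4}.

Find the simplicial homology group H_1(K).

H_1 = Z^2.

K has 5 vertices, 6 edges.
rank ∂_1 = 4, rank ∂_2 = 0 ⇒ b_1 = 6 − 4 − 0 = 2. So H_1 ≅ Z^2.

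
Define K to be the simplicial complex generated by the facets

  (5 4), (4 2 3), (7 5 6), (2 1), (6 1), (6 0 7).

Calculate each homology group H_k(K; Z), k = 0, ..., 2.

H_0 ≅ Z,  H_1 ≅ Z,  H_2 = 0.

Fix the vertex order 0 < 1 < 2 < 3 < 4 < 5 < 6 < 7 and write every simplex with vertices in increasing order. Then dim K = 2 and the simplices of K are:

  0-simplices (8): [0], [1], [2], [3], [4], [5], [6], [7]
  1-simplices (11): [0,6], [0,7], [1,2], [1,6], [2,3], [2,4], [3,4], [4,5], [5,6], [5,7], [6,7]
  2-simplices (3): [0,6,7], [2,3,4], [5,6,7]

giving chain groups C_0 ≅ Z^8, C_1 ≅ Z^11, C_2 ≅ Z^3.

The boundary map ∂_1: C_1 → C_0 is given by ∂[p,q] = [q] − [p]. For instance
  ∂[4,5] = [5] − [4].
As a 8×11 matrix over Z this has rank 7, with invariant factors (1,1,1,1,1,1,1).

∂_2: C_2 → C_1 acts by ∂[p,q,r] = [q,r] − [p,r] + [p,q]. For instance
  ∂[5,6,7] = [6,7] − [5,7] + [5,6],
  ∂[2,3,4] = [3,4] − [2,4] + [2,3].
This gives a 11×3 integer matrix of rank 3; reducing to Smith normal form yields diagonal entries (1,1,1).

From H_k ≅ ker(∂_k) / im(∂_{k+1}) we obtain:

  H_0: rank C_0 − rank ∂_1 = 8 − 7 = 1, and the invariant factors of ∂_1 are all 1, so H_0 ≅ Z.
  H_1: rank ker ∂_1 − rank ∂_2 = (11 − 7) − 3 = 1, and the invariant factors of ∂_2 are all 1, so H_1 ≅ Z.
  H_2: rank ker ∂_2 − rank ∂_3 = (3 − 3) − 0 = 0, and there is no ∂_3, so H_2 ≅ 0.

As a check, the Euler characteristic is 8 − 11 + 3 = 0, which agrees with 1 − 1 + 0 = 0.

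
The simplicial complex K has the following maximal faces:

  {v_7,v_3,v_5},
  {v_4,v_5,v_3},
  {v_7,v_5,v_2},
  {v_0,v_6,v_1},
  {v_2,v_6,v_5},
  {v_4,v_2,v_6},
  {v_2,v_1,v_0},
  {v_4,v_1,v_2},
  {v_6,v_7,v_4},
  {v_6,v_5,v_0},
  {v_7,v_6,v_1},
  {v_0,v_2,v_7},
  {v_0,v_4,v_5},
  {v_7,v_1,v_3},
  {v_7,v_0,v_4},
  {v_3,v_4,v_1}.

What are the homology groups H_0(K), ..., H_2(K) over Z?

We work with the vertex ordering v_0 < v_1 < v_2 < v_3 < v_4 < v_5 < v_6 < v_7. The simplices of K, each written with vertices in increasing order, are:

  0-simplices (8): [v_0], [v_1], [v_2], [v_3], [v_4], [v_5], [v_6], [v_7]
  1-simplices (24): (24 of them)
  2-simplices (16): (16 of them)

giving chain groups C_0 ≅ Z^8, C_1 ≅ Z^24, C_2 ≅ Z^16.

The boundary map ∂_1: C_1 → C_0 maps an edge to its endpoints' difference, ∂[p,q] = q − p. For instance
  ∂[v_5,v_6] = [v_6] − [v_5].
As a 8×24 matrix over Z this has rank 7, with invariant factors (1,1,1,1,1,1,1).

Boundary ∂_2: C_2 → C_1 acts by ∂[p,q,r] = [q,r] − [p,r] + [p,q]. For instance
  ∂[v_0,v_5,v_6] = [v_5,v_6] − [v_0,v_6] + [v_0,v_5],
  ∂[v_2,v_5,v_7] = [v_5,v_7] − [v_2,v_7] + [v_2,v_5].
As a 24×16 matrix over Z this has rank 15, with invariant factors (1,1,1,1,1,1,1,1,1,1,1,1,1,1,1).

Reading off H_k = ker ∂_k / im ∂_{k+1}:

  H_0: rank C_0 − rank ∂_1 = 8 − 7 = 1, and the invariant factors of ∂_1 are all 1, so H_0 = Z.
  H_1: rank ker ∂_1 − rank ∂_2 = (24 − 7) − 15 = 2, and the invariant factors of ∂_2 are all 1, so H_1 = Z^2.
  H_2: rank ker ∂_2 − rank ∂_3 = (16 − 15) − 0 = 1, and there is no ∂_3, so H_2 = Z.

H_0 ≅ Z,  H_1 ≅ Z^2,  H_2 ≅ Z.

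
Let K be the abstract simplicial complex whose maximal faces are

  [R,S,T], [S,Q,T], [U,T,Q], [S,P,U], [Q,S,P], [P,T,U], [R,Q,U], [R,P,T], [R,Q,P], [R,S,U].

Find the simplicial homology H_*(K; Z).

Take the total order P < Q < R < S < T < U on the vertex set. Then K (dimension 2) consists of the simplices:

  0-simplices (6): P, Q, R, S, T, U
  1-simplices (15): PQ, PR, PS, PT, PU, QR, QS, QT, QU, RS, RT, RU, ST, SU, TU
  2-simplices (10): PQR, PQS, PRT, PSU, PTU, QRU, QST, QTU, RST, RSU

so the chain groups are C_0 ≅ Z^6, C_1 ≅ Z^15, C_2 ≅ Z^10.

∂_1: C_1 → C_0 sends each edge [p,q] (with p < q) to q − p. For instance
  ∂RU = U − R.
The 6×15 boundary matrix has rank 5 and Smith normal form diag(1,1,1,1,1).

Boundary ∂_2: C_2 → C_1 maps a triangle to the signed sum of its edges. For instance
  ∂RSU = SU − RU + RS,
  ∂PQR = QR − PR + PQ.
The resulting 15×10 matrix has rank 10, and its Smith normal form has invariant factors (1,1,1,1,1,1,1,1,1,2).

Now H_k = ker ∂_k / im ∂_{k+1}, so:

  H_0: rank C_0 − rank ∂_1 = 6 − 5 = 1, and the invariant factors of ∂_1 are all 1, so H_0 ≅ Z.
  H_1: rank ker ∂_1 − rank ∂_2 = (15 − 5) − 10 = 0, and ∂_2 has invariant factor 2 > 1, so H_1 ≅ Z/2.
  H_2: rank ker ∂_2 − rank ∂_3 = (10 − 10) − 0 = 0, and there is no ∂_3, so H_2 ≅ 0.

As a check, the Euler characteristic is 6 − 15 + 10 = 1, which agrees with 1 − 0 + 0 = 1.
(K is a triangulation of the real projective plane RP^2.)

H_0 = Z,  H_1 = Z/2,  H_2 = 0.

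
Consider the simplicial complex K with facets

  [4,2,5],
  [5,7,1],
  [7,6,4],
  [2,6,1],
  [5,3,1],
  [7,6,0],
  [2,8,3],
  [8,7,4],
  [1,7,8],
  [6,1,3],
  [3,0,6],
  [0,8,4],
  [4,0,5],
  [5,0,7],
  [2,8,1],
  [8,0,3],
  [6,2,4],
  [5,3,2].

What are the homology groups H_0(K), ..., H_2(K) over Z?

H_0 = Z,  H_1 = Z ⊕ Z/2,  H_2 = 0.

Take the total order 0 < 1 < 2 < 3 < 4 < 5 < 6 < 7 < 8 on the vertex set. Then K (dimension 2) consists of the simplices:

  0-simplices (9): [0], [1], [2], [3], [4], [5], [6], [7], [8]
  1-simplices (27): (27 of them)
  2-simplices (18): [0,3,6], [0,3,8], [0,4,5], [0,4,8], [0,5,7], [0,6,7], [1,2,6], [1,2,8], [1,3,5], [1,3,6], [1,5,7], [1,7,8], [2,3,5], [2,3,8], [2,4,5], [2,4,6], [4,6,7], [4,7,8]

giving chain groups C_0 ≅ Z^9, C_1 ≅ Z^27, C_2 ≅ Z^18.

∂_1: C_1 → C_0 is given by ∂[p,q] = [q] − [p].
As a 9×27 matrix over Z this has rank 8, with invariant factors (1,1,1,1,1,1,1,1).

The boundary map ∂_2: C_2 → C_1 sends each 2-simplex [p,q,r] to [q,r] − [p,r] + [p,q]. For instance
  ∂[4,7,8] = [7,8] − [4,8] + [4,7],
  ∂[1,3,6] = [3,6] − [1,6] + [1,3].
As a 27×18 matrix over Z this has rank 18, with invariant factors (1,1,1,1,1,1,1,1,1,1,1,1,1,1,1,1,1,2).

Reading off H_k = ker ∂_k / im ∂_{k+1}:

  H_0: rank C_0 − rank ∂_1 = 9 − 8 = 1, and the invariant factors of ∂_1 are all 1, so H_0 ≅ Z.
  H_1: rank ker ∂_1 − rank ∂_2 = (27 − 8) − 18 = 1, and ∂_2 has invariant factor 2 > 1, so H_1 ≅ Z ⊕ Z/2.
  H_2: rank ker ∂_2 − rank ∂_3 = (18 − 18) − 0 = 0, and there is no ∂_3, so H_2 ≅ 0.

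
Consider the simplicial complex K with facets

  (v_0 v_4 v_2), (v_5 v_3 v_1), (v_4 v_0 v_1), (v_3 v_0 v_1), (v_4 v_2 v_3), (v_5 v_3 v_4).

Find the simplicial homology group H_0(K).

H_0 ≅ Z.

K has 6 vertices, 12 edges, 6 triangles.
rank ∂_0 = 0, rank ∂_1 = 5 ⇒ b_0 = 6 − 0 − 5 = 1; all invariant factors of ∂_1 are 1 so no torsion. So H_0 ≅ Z.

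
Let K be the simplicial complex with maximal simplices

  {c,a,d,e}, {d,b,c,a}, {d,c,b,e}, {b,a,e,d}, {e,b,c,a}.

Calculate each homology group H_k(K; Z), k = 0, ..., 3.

H_0 = Z,  H_1 = 0,  H_2 = 0,  H_3 = Z.

K has 5 vertices, 10 edges, 10 triangles, 5 3-simplices.
rank ∂_0 = 0, rank ∂_1 = 4 ⇒ b_0 = 5 − 0 − 4 = 1; all invariant factors of ∂_1 are 1 so no torsion. So H_0 ≅ Z.
rank ∂_1 = 4, rank ∂_2 = 6 ⇒ b_1 = 10 − 4 − 6 = 0; all invariant factors of ∂_2 are 1 so no torsion. So H_1 ≅ 0.
rank ∂_2 = 6, rank ∂_3 = 4 ⇒ b_2 = 10 − 6 − 4 = 0; all invariant factors of ∂_3 are 1 so no torsion. So H_2 ≅ 0.
rank ∂_3 = 4, rank ∂_4 = 0 ⇒ b_3 = 5 − 4 − 0 = 1. So H_3 ≅ Z.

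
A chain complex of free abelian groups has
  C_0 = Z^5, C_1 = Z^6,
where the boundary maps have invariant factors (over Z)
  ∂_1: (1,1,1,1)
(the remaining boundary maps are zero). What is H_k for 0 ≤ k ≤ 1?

H_0 = Z,  H_1 = Z^2.

H_0: b_0 = 5 − 0 − 4 = 1; torsion from ∂_1 factors > 1: none. So H_0 = Z.
H_1: b_1 = 6 − 4 − 0 = 2; torsion from ∂_2 factors > 1: none. So H_1 = Z^2.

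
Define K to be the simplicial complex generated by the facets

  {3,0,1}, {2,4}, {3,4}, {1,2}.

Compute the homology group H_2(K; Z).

H_2 = 0.

Take the total order 0 < 1 < 2 < 3 < 4 on the vertex set. Then K (dimension 2) consists of the simplices:

  0-simplices (5): [0], [1], [2], [3], [4]
  1-simplices (6): [0,1], [0,3], [1,2], [1,3], [2,4], [3,4]
  2-simplices (1): [0,1,3]

Hence C_0 ≅ Z^5, C_1 ≅ Z^6, C_2 ≅ Z^1.

Boundary ∂_1: C_1 → C_0 maps an edge to its endpoints' difference, ∂[p,q] = q − p. For instance
  ∂[0,3] = [3] − [0].
The 5×6 boundary matrix has rank 4 and Smith normal form diag(1,1,1,1).

Boundary ∂_2: C_2 → C_1 maps a triangle to the signed sum of its edges. For instance
  ∂[0,1,3] = [1,3] − [0,3] + [0,1].
This gives a 6×1 integer matrix of rank 1; reducing to Smith normal form yields diagonal entries (1).

Now H_k = ker ∂_k / im ∂_{k+1}, so:

  H_2: rank ker ∂_2 − rank ∂_3 = (1 − 1) − 0 = 0, and there is no ∂_3, so H_2 = 0.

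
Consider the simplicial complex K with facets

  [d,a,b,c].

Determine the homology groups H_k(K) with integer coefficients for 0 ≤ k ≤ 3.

Take the total order a < b < c < d on the vertex set. Then K (dimension 3) consists of the simplices:

  0-simplices (4): a, b, c, d
  1-simplices (6): ab, ac, ad, bc, bd, cd
  2-simplices (4): abc, abd, acd, bcd
  3-simplices (1): abcd

giving chain groups C_0 ≅ Z^4, C_1 ≅ Z^6, C_2 ≅ Z^4, C_3 ≅ Z^1.

Boundary ∂_1: C_1 → C_0 sends each edge [p,q] (with p < q) to q − p. For instance
  ∂ad = d − a.
This gives a 4×6 integer matrix of rank 3; reducing to Smith normal form yields diagonal entries (1,1,1).

The boundary map ∂_2: C_2 → C_1 sends each 2-simplex [p,q,r] to [q,r] − [p,r] + [p,q]. For instance
  ∂acd = cd − ad + ac,
  ∂bcd = cd − bd + bc.
As a 6×4 matrix over Z this has rank 3, with invariant factors (1,1,1).

∂_3: C_3 → C_2 sends each 3-simplex σ to the alternating sum Σ_i (−1)^i (σ with its i-th vertex removed). For instance
  ∂abcd = bcd − acd + abd − abc.
The resulting 4×1 matrix has rank 1, and its Smith normal form has invariant factors (1).

Reading off H_k = ker ∂_k / im ∂_{k+1}:

  H_0: rank C_0 − rank ∂_1 = 4 − 3 = 1, and the invariant factors of ∂_1 are all 1, so H_0 ≅ Z.
  H_1: rank ker ∂_1 − rank ∂_2 = (6 − 3) − 3 = 0, and the invariant factors of ∂_2 are all 1, so H_1 ≅ 0.
  H_2: rank ker ∂_2 − rank ∂_3 = (4 − 3) − 1 = 0, and the invariant factors of ∂_3 are all 1, so H_2 ≅ 0.
  H_3: rank ker ∂_3 − rank ∂_4 = (1 − 1) − 0 = 0, and there is no ∂_4, so H_3 ≅ 0.

(K is a triangulation of the 3-simplex.)

H_0 ≅ Z,  H_1 = 0,  H_2 = 0,  H_3 = 0.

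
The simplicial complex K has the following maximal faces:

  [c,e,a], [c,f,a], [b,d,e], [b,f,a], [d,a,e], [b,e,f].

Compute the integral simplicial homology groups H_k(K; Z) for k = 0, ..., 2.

H_0 ≅ Z,  H_1 ≅ Z,  H_2 = 0.

K has 6 vertices, 12 edges, 6 triangles.
rank ∂_0 = 0, rank ∂_1 = 5 ⇒ b_0 = 6 − 0 − 5 = 1; all invariant factors of ∂_1 are 1 so no torsion. So H_0 = Z.
rank ∂_1 = 5, rank ∂_2 = 6 ⇒ b_1 = 12 − 5 − 6 = 1; all invariant factors of ∂_2 are 1 so no torsion. So H_1 = Z.
rank ∂_2 = 6, rank ∂_3 = 0 ⇒ b_2 = 6 − 6 − 0 = 0. So H_2 = 0.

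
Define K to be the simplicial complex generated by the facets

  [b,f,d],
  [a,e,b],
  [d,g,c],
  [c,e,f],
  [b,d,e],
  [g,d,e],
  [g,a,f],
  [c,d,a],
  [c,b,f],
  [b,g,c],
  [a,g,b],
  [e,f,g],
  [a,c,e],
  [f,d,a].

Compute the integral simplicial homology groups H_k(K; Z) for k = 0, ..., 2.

H_0 = Z,  H_1 = Z^2,  H_2 = Z.

Fix the vertex order a < b < c < d < e < f < g and write every simplex with vertices in increasing order. Then dim K = 2 and the simplices of K are:

  0-simplices (7): a, b, c, d, e, f, g
  1-simplices (21): ab, ac, ad, ae, af, ag, bc, bd, be, bf, bg, cd, ce, cf, cg, de, df, dg, ef, eg, fg
  2-simplices (14): abe, abg, acd, ace, adf, afg, bcf, bcg, bde, bdf, cdg, cef, deg, efg

Hence C_0 ≅ Z^7, C_1 ≅ Z^21, C_2 ≅ Z^14.

The boundary map ∂_1: C_1 → C_0 maps an edge to its endpoints' difference, ∂[p,q] = q − p. For instance
  ∂be = e − b.
As a 7×21 matrix over Z this has rank 6, with invariant factors (1,1,1,1,1,1).

Boundary ∂_2: C_2 → C_1 sends each 2-simplex [p,q,r] to [q,r] − [p,r] + [p,q]. For instance
  ∂bcg = cg − bg + bc,
  ∂cef = ef − cf + ce.
As a 21×14 matrix over Z this has rank 13, with invariant factors (1,1,1,1,1,1,1,1,1,1,1,1,1).

From H_k ≅ ker(∂_k) / im(∂_{k+1}) we obtain:

  H_0: rank C_0 − rank ∂_1 = 7 − 6 = 1, and the invariant factors of ∂_1 are all 1, so H_0 ≅ Z.
  H_1: rank ker ∂_1 − rank ∂_2 = (21 − 6) − 13 = 2, and the invariant factors of ∂_2 are all 1, so H_1 ≅ Z^2.
  H_2: rank ker ∂_2 − rank ∂_3 = (14 − 13) − 0 = 1, and there is no ∂_3, so H_2 ≅ Z.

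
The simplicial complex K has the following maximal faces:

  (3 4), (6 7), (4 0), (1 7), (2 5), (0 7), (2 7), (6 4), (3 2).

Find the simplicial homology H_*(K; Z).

H_0 = Z,  H_1 = Z^2.

Take the total order 0 < 1 < 2 < 3 < 4 < 5 < 6 < 7 on the vertex set. Then K (dimension 1) consists of the simplices:

  0-simplices (8): [0], [1], [2], [3], [4], [5], [6], [7]
  1-simplices (9): [0,4], [0,7], [1,7], [2,3], [2,5], [2,7], [3,4], [4,6], [6,7]

giving chain groups C_0 ≅ Z^8, C_1 ≅ Z^9.

Boundary ∂_1: C_1 → C_0 is given by ∂[p,q] = [q] − [p]. For instance
  ∂[6,7] = [7] − [6].
The resulting 8×9 matrix has rank 7, and its Smith normal form has invariant factors (1,1,1,1,1,1,1).

From H_k ≅ ker(∂_k) / im(∂_{k+1}) we obtain:

  H_0: rank C_0 − rank ∂_1 = 8 − 7 = 1, and the invariant factors of ∂_1 are all 1, so H_0 ≅ Z.
  H_1: rank ker ∂_1 − rank ∂_2 = (9 − 7) − 0 = 2, and there is no ∂_2, so H_1 ≅ Z^2.

As a check, the Euler characteristic is 8 − 9 = -1, which agrees with 1 − 2 = -1.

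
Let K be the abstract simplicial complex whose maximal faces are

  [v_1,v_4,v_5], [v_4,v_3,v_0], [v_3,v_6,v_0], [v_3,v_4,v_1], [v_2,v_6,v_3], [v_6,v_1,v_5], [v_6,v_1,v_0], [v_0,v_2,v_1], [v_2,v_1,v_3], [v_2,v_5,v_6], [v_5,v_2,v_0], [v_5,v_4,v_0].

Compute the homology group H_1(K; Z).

H_1 = Z/2.

Fix the vertex order v_0 < v_1 < v_2 < v_3 < v_4 < v_5 < v_6 and write every simplex with vertices in increasing order. Then dim K = 2 and the simplices of K are:

  0-simplices (7): [v_0], [v_1], [v_2], [v_3], [v_4], [v_5], [v_6]
  1-simplices (18): (18 of them)
  2-simplices (12): (12 of them)

Hence C_0 ≅ Z^7, C_1 ≅ Z^18, C_2 ≅ Z^12.

The boundary map ∂_1: C_1 → C_0 sends each edge [p,q] (with p < q) to q − p. For instance
  ∂[v_1,v_2] = [v_2] − [v_1].
This gives a 7×18 integer matrix of rank 6; reducing to Smith normal form yields diagonal entries (1,1,1,1,1,1).

∂_2: C_2 → C_1 maps a triangle to the signed sum of its edges. For instance
  ∂[v_1,v_3,v_4] = [v_3,v_4] − [v_1,v_4] + [v_1,v_3],
  ∂[v_2,v_5,v_6] = [v_5,v_6] − [v_2,v_6] + [v_2,v_5].
The 18×12 boundary matrix has rank 12 and Smith normal form diag(1,1,1,1,1,1,1,1,1,1,1,2).

Reading off H_k = ker ∂_k / im ∂_{k+1}:

  H_1: rank ker ∂_1 − rank ∂_2 = (18 − 6) − 12 = 0, and ∂_2 has invariant factor 2 > 1, so H_1 = Z/2.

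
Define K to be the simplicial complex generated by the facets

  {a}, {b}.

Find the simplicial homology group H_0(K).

H_0 ≅ Z^2.

Take the total order a < b on the vertex set. Then K (dimension 0) consists of the simplices:

  0-simplices (2): a, b

giving chain groups C_0 ≅ Z^2.

Reading off H_k = ker ∂_k / im ∂_{k+1}:

  H_0: rank C_0 − rank ∂_1 = 2 − 0 = 2, and there is no ∂_1, so H_0 ≅ Z^2.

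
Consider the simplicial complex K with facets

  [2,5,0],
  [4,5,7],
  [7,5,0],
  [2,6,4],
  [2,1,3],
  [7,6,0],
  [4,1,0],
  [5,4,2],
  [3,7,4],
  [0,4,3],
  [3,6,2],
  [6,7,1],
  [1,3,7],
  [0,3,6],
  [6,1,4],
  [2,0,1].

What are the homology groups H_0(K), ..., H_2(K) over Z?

Fix the vertex order 0 < 1 < 2 < 3 < 4 < 5 < 6 < 7 and write every simplex with vertices in increasing order. Then dim K = 2 and the simplices of K are:

  0-simplices (8): [0], [1], [2], [3], [4], [5], [6], [7]
  1-simplices (24): (24 of them)
  2-simplices (16): [0,1,2], [0,1,4], [0,2,5], [0,3,4], [0,3,6], [0,5,7], [0,6,7], [1,2,3], [1,3,7], [1,4,6], [1,6,7], [2,3,6], [2,4,5], [2,4,6], [3,4,7], [4,5,7]

giving chain groups C_0 ≅ Z^8, C_1 ≅ Z^24, C_2 ≅ Z^16.

Boundary ∂_1: C_1 → C_0 maps an edge to its endpoints' difference, ∂[p,q] = q − p. For instance
  ∂[0,1] = [1] − [0].
As a 8×24 matrix over Z this has rank 7, with invariant factors (1,1,1,1,1,1,1).

The boundary map ∂_2: C_2 → C_1 maps a triangle to the signed sum of its edges. For instance
  ∂[1,3,7] = [3,7] − [1,7] + [1,3],
  ∂[0,1,2] = [1,2] − [0,2] + [0,1].
The resulting 24×16 matrix has rank 15, and its Smith normal form has invariant factors (1,1,1,1,1,1,1,1,1,1,1,1,1,1,1).

Reading off H_k = ker ∂_k / im ∂_{k+1}:

  H_0: rank C_0 − rank ∂_1 = 8 − 7 = 1, and the invariant factors of ∂_1 are all 1, so H_0 ≅ Z.
  H_1: rank ker ∂_1 − rank ∂_2 = (24 − 7) − 15 = 2, and the invariant factors of ∂_2 are all 1, so H_1 ≅ Z^2.
  H_2: rank ker ∂_2 − rank ∂_3 = (16 − 15) − 0 = 1, and there is no ∂_3, so H_2 ≅ Z.

As a check, the Euler characteristic is 8 − 24 + 16 = 0, which agrees with 1 − 2 + 1 = 0.

H_0 ≅ Z,  H_1 ≅ Z^2,  H_2 ≅ Z.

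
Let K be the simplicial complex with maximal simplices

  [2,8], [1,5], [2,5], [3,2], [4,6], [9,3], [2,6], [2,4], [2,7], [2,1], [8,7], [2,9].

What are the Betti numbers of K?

Take the total order 1 < 2 < 3 < 4 < 5 < 6 < 7 < 8 < 9 on the vertex set. Then K (dimension 1) consists of the simplices:

  0-simplices (9): [1], [2], [3], [4], [5], [6], [7], [8], [9]
  1-simplices (12): [1,2], [1,5], [2,3], [2,4], [2,5], [2,6], [2,7], [2,8], [2,9], [3,9], [4,6], [7,8]

so the chain groups are C_0 ≅ Z^9, C_1 ≅ Z^12.

Boundary ∂_1: C_1 → C_0 sends each edge [p,q] (with p < q) to q − p. For instance
  ∂[4,6] = [6] − [4].
As a 9×12 matrix over Z this has rank 8, with invariant factors (1,1,1,1,1,1,1,1).

Computing H_k = (kernel of ∂_k) / (image of ∂_{k+1}):

  H_0: rank C_0 − rank ∂_1 = 9 − 8 = 1, and the invariant factors of ∂_1 are all 1, so H_0 ≅ Z.
  H_1: rank ker ∂_1 − rank ∂_2 = (12 − 8) − 0 = 4, and there is no ∂_2, so H_1 ≅ Z^4.

As a check, the Euler characteristic is 9 − 12 = -3, which agrees with 1 − 4 = -3.
(K is a triangulation of a wedge of 4 circles.)

Hence the Betti numbers are b_0 = 1, b_1 = 4.

b_0 = 1, b_1 = 4.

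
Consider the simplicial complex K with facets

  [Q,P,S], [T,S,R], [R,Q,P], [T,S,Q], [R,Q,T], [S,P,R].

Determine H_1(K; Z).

H_1 = 0.

Take the total order P < Q < R < S < T on the vertex set. Then K (dimension 2) consists of the simplices:

  0-simplices (5): P, Q, R, S, T
  1-simplices (9): PQ, PR, PS, QR, QS, QT, RS, RT, ST
  2-simplices (6): PQR, PQS, PRS, QRT, QST, RST

giving chain groups C_0 ≅ Z^5, C_1 ≅ Z^9, C_2 ≅ Z^6.

The boundary map ∂_1: C_1 → C_0 is given by ∂[p,q] = [q] − [p].
This gives a 5×9 integer matrix of rank 4; reducing to Smith normal form yields diagonal entries (1,1,1,1).

Boundary ∂_2: C_2 → C_1 maps a triangle to the signed sum of its edges. For instance
  ∂PRS = RS − PS + PR,
  ∂RST = ST − RT + RS.
As a 9×6 matrix over Z this has rank 5, with invariant factors (1,1,1,1,1).

Computing H_k = (kernel of ∂_k) / (image of ∂_{k+1}):

  H_1: rank ker ∂_1 − rank ∂_2 = (9 − 4) − 5 = 0, and the invariant factors of ∂_2 are all 1, so H_1 = 0.

(K is a triangulation of the 2-sphere S^2.)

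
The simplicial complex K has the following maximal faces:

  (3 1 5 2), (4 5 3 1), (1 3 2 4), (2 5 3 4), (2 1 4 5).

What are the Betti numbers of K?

b_0 = 1, b_1 = 0, b_2 = 0, b_3 = 1.

K has 5 vertices, 10 edges, 10 triangles, 5 3-simplices.
rank ∂_0 = 0, rank ∂_1 = 4 ⇒ b_0 = 5 − 0 − 4 = 1; all invariant factors of ∂_1 are 1 so no torsion. So H_0 ≅ Z.
rank ∂_1 = 4, rank ∂_2 = 6 ⇒ b_1 = 10 − 4 − 6 = 0; all invariant factors of ∂_2 are 1 so no torsion. So H_1 ≅ 0.
rank ∂_2 = 6, rank ∂_3 = 4 ⇒ b_2 = 10 − 6 − 4 = 0; all invariant factors of ∂_3 are 1 so no torsion. So H_2 ≅ 0.
rank ∂_3 = 4, rank ∂_4 = 0 ⇒ b_3 = 5 − 4 − 0 = 1. So H_3 ≅ Z.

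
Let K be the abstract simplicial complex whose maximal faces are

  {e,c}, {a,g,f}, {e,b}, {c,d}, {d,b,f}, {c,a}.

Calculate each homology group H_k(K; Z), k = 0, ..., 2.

K has 7 vertices, 10 edges, 2 triangles.
rank ∂_0 = 0, rank ∂_1 = 6 ⇒ b_0 = 7 − 0 − 6 = 1; all invariant factors of ∂_1 are 1 so no torsion. So H_0 = Z.
rank ∂_1 = 6, rank ∂_2 = 2 ⇒ b_1 = 10 − 6 − 2 = 2; all invariant factors of ∂_2 are 1 so no torsion. So H_1 = Z^2.
rank ∂_2 = 2, rank ∂_3 = 0 ⇒ b_2 = 2 − 2 − 0 = 0. So H_2 = 0.

H_0 = Z,  H_1 = Z^2,  H_2 = 0.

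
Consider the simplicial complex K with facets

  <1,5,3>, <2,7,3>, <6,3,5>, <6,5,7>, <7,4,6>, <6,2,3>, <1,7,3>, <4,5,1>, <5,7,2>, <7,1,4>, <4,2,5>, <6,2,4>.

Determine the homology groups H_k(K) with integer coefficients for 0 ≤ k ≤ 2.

Fix the vertex order 1 < 2 < 3 < 4 < 5 < 6 < 7 and write every simplex with vertices in increasing order. Then dim K = 2 and the simplices of K are:

  0-simplices (7): [1], [2], [3], [4], [5], [6], [7]
  1-simplices (18): [1,3], [1,4], [1,5], [1,7], [2,3], [2,4], [2,5], [2,6], [2,7], [3,5], [3,6], [3,7], [4,5], [4,6], [4,7], [5,6], [5,7], [6,7]
  2-simplices (12): [1,3,5], [1,3,7], [1,4,5], [1,4,7], [2,3,6], [2,3,7], [2,4,5], [2,4,6], [2,5,7], [3,5,6], [4,6,7], [5,6,7]

so the chain groups are C_0 ≅ Z^7, C_1 ≅ Z^18, C_2 ≅ Z^12.

∂_1: C_1 → C_0 is given by ∂[p,q] = [q] − [p]. For instance
  ∂[2,3] = [3] − [2].
The 7×18 boundary matrix has rank 6 and Smith normal form diag(1,1,1,1,1,1).

The boundary map ∂_2: C_2 → C_1 sends each 2-simplex [p,q,r] to [q,r] − [p,r] + [p,q]. For instance
  ∂[2,4,6] = [4,6] − [2,6] + [2,4],
  ∂[5,6,7] = [6,7] − [5,7] + [5,6].
This gives a 18×12 integer matrix of rank 12; reducing to Smith normal form yields diagonal entries (1,1,1,1,1,1,1,1,1,1,1,2).

Computing H_k = (kernel of ∂_k) / (image of ∂_{k+1}):

  H_0: rank C_0 − rank ∂_1 = 7 − 6 = 1, and the invariant factors of ∂_1 are all 1, so H_0 ≅ Z.
  H_1: rank ker ∂_1 − rank ∂_2 = (18 − 6) − 12 = 0, and ∂_2 has invariant factor 2 > 1, so H_1 ≅ Z/2.
  H_2: rank ker ∂_2 − rank ∂_3 = (12 − 12) − 0 = 0, and there is no ∂_3, so H_2 ≅ 0.

As a check, the Euler characteristic is 7 − 18 + 12 = 1, which agrees with 1 − 0 + 0 = 1.

H_0 ≅ Z,  H_1 ≅ Z/2,  H_2 = 0.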